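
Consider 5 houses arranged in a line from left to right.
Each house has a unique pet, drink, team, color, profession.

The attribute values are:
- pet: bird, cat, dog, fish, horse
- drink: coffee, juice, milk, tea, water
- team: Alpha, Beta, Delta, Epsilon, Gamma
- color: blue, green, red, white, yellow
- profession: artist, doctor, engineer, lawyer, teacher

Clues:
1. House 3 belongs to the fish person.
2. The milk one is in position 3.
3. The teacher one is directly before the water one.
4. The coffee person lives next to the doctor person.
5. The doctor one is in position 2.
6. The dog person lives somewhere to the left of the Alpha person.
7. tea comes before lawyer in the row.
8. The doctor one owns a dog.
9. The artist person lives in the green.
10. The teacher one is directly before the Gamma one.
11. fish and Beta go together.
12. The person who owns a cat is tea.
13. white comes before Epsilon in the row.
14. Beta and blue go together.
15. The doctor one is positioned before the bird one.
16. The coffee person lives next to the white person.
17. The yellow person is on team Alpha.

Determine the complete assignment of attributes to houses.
Solution:

House | Pet | Drink | Team | Color | Profession
-----------------------------------------------
  1   | horse | coffee | Delta | red | teacher
  2   | dog | water | Gamma | white | doctor
  3   | fish | milk | Beta | blue | engineer
  4   | cat | tea | Epsilon | green | artist
  5   | bird | juice | Alpha | yellow | lawyer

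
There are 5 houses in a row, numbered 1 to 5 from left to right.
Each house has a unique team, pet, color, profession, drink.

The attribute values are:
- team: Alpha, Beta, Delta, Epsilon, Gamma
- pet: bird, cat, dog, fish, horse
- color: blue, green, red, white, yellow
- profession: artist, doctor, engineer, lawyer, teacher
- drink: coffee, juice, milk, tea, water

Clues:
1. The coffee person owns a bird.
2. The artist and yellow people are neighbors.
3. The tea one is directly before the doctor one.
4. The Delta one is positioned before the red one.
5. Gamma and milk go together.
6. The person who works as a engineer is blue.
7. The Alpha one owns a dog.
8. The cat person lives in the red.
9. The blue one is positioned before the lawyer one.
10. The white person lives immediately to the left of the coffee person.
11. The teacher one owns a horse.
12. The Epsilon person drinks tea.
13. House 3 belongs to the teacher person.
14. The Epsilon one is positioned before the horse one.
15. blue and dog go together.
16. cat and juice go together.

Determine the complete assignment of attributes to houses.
Solution:

House | Team | Pet | Color | Profession | Drink
-----------------------------------------------
  1   | Epsilon | fish | white | artist | tea
  2   | Delta | bird | yellow | doctor | coffee
  3   | Gamma | horse | green | teacher | milk
  4   | Alpha | dog | blue | engineer | water
  5   | Beta | cat | red | lawyer | juice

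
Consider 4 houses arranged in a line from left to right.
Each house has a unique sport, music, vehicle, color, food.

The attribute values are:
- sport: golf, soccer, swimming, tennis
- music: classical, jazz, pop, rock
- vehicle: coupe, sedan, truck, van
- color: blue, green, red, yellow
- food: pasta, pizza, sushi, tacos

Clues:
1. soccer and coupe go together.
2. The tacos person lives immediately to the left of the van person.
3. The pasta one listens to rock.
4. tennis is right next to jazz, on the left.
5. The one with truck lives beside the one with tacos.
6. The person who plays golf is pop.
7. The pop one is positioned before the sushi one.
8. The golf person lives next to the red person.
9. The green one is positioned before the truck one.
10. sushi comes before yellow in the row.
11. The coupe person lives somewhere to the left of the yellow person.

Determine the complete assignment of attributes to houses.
Solution:

House | Sport | Music | Vehicle | Color | Food
----------------------------------------------
  1   | golf | pop | sedan | green | pizza
  2   | tennis | classical | truck | red | sushi
  3   | soccer | jazz | coupe | blue | tacos
  4   | swimming | rock | van | yellow | pasta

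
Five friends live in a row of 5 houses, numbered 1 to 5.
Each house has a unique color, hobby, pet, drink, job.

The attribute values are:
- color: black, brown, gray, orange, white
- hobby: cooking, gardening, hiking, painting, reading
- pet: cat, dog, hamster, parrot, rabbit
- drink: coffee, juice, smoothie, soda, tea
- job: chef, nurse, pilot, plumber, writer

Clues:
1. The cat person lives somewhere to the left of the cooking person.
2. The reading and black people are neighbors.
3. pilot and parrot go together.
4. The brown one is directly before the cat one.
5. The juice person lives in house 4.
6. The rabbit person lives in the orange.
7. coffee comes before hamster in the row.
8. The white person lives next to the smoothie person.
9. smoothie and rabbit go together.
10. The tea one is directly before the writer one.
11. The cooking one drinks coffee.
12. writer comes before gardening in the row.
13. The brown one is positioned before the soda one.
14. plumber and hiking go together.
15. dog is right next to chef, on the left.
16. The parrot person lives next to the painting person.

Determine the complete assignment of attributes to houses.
Solution:

House | Color | Hobby | Pet | Drink | Job
-----------------------------------------
  1   | brown | reading | parrot | tea | pilot
  2   | black | painting | cat | soda | writer
  3   | gray | cooking | dog | coffee | nurse
  4   | white | gardening | hamster | juice | chef
  5   | orange | hiking | rabbit | smoothie | plumber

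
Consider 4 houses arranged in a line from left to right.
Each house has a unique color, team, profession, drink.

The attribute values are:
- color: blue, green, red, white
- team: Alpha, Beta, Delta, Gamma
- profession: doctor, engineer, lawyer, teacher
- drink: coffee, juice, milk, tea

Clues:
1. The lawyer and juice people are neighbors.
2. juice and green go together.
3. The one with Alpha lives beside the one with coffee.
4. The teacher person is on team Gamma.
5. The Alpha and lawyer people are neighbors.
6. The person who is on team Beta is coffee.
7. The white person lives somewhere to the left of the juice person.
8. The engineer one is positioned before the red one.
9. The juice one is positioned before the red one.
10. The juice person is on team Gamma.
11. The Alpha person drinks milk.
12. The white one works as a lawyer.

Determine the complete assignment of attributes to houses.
Solution:

House | Color | Team | Profession | Drink
-----------------------------------------
  1   | blue | Alpha | engineer | milk
  2   | white | Beta | lawyer | coffee
  3   | green | Gamma | teacher | juice
  4   | red | Delta | doctor | tea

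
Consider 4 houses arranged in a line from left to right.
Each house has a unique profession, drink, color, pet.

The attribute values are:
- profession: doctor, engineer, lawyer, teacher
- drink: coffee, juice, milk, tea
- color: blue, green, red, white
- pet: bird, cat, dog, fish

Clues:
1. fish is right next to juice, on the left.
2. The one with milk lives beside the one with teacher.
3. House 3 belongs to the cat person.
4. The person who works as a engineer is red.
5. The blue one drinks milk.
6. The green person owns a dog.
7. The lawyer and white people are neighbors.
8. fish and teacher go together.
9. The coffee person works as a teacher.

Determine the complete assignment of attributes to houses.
Solution:

House | Profession | Drink | Color | Pet
----------------------------------------
  1   | lawyer | milk | blue | bird
  2   | teacher | coffee | white | fish
  3   | engineer | juice | red | cat
  4   | doctor | tea | green | dog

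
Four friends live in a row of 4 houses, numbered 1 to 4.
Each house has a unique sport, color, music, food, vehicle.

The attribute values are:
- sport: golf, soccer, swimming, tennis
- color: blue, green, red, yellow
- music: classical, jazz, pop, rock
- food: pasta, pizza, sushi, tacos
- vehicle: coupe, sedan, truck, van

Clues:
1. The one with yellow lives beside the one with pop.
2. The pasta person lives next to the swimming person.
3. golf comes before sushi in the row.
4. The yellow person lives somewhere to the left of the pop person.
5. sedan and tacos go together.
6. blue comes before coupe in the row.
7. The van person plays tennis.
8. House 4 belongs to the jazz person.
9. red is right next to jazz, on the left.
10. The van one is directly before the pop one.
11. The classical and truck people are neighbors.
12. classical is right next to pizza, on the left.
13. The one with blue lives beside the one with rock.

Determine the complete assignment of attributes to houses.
Solution:

House | Sport | Color | Music | Food | Vehicle
----------------------------------------------
  1   | tennis | yellow | classical | pasta | van
  2   | swimming | blue | pop | pizza | truck
  3   | golf | red | rock | tacos | sedan
  4   | soccer | green | jazz | sushi | coupe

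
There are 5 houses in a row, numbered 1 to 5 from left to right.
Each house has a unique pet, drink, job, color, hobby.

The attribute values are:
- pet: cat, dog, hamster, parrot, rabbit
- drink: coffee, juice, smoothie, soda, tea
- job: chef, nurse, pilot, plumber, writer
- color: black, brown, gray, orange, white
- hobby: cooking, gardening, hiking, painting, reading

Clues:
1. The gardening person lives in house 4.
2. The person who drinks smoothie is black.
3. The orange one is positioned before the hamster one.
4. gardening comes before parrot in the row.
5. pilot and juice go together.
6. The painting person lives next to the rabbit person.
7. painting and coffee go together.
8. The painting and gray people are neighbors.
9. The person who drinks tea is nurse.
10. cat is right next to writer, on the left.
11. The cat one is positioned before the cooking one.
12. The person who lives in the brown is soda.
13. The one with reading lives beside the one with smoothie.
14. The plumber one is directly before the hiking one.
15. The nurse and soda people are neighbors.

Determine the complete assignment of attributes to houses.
Solution:

House | Pet | Drink | Job | Color | Hobby
-----------------------------------------
  1   | dog | coffee | plumber | orange | painting
  2   | rabbit | tea | nurse | gray | hiking
  3   | cat | soda | chef | brown | reading
  4   | hamster | smoothie | writer | black | gardening
  5   | parrot | juice | pilot | white | cooking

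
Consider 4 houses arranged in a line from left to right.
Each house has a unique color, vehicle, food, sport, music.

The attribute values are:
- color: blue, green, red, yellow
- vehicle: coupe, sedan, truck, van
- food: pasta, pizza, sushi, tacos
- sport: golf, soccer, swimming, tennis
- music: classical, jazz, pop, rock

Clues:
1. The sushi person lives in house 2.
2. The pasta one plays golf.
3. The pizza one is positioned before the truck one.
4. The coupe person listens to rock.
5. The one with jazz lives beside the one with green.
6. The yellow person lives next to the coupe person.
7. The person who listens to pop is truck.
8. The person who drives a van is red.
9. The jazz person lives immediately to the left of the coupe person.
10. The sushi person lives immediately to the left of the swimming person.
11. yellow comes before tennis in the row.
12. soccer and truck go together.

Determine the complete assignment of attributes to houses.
Solution:

House | Color | Vehicle | Food | Sport | Music
----------------------------------------------
  1   | yellow | sedan | pasta | golf | jazz
  2   | green | coupe | sushi | tennis | rock
  3   | red | van | pizza | swimming | classical
  4   | blue | truck | tacos | soccer | pop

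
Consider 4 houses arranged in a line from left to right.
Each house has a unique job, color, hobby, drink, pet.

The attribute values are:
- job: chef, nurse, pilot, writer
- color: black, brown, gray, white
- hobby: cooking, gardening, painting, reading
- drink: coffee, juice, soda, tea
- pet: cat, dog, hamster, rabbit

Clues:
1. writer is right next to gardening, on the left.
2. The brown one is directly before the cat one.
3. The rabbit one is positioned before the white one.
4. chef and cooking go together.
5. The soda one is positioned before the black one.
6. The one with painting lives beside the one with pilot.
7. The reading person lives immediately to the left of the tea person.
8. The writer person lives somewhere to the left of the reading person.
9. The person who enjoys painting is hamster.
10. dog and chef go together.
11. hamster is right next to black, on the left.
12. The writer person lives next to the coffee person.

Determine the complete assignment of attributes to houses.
Solution:

House | Job | Color | Hobby | Drink | Pet
-----------------------------------------
  1   | writer | brown | painting | soda | hamster
  2   | pilot | black | gardening | coffee | cat
  3   | nurse | gray | reading | juice | rabbit
  4   | chef | white | cooking | tea | dog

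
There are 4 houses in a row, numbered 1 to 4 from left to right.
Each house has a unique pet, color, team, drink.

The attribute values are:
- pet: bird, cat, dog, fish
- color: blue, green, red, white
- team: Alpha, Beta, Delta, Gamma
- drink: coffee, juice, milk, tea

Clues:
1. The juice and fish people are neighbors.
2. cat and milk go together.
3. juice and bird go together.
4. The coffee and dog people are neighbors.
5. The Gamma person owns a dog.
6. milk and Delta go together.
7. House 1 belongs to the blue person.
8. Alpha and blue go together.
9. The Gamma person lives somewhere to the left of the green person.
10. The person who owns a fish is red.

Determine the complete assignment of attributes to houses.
Solution:

House | Pet | Color | Team | Drink
----------------------------------
  1   | bird | blue | Alpha | juice
  2   | fish | red | Beta | coffee
  3   | dog | white | Gamma | tea
  4   | cat | green | Delta | milk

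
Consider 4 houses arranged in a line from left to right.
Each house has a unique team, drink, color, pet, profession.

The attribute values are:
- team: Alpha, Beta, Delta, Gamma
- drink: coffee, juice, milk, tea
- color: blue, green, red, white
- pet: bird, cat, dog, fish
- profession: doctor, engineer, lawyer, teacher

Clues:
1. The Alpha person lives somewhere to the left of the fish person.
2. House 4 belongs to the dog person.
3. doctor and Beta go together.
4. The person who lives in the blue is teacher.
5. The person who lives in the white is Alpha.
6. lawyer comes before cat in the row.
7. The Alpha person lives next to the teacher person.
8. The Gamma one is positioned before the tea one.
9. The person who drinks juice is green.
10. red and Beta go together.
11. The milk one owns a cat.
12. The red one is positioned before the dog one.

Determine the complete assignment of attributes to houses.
Solution:

House | Team | Drink | Color | Pet | Profession
-----------------------------------------------
  1   | Alpha | coffee | white | bird | lawyer
  2   | Gamma | milk | blue | cat | teacher
  3   | Beta | tea | red | fish | doctor
  4   | Delta | juice | green | dog | engineer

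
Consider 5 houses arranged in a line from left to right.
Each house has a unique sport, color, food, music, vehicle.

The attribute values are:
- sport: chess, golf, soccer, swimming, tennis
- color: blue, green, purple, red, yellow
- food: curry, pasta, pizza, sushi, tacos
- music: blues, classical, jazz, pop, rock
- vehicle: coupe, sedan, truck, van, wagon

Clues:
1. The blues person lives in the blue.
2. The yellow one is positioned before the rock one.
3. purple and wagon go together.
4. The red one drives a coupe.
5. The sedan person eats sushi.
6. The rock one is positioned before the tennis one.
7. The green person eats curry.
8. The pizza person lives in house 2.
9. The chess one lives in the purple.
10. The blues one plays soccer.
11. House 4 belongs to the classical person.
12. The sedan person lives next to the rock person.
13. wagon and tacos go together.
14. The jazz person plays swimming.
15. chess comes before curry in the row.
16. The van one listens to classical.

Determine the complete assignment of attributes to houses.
Solution:

House | Sport | Color | Food | Music | Vehicle
----------------------------------------------
  1   | swimming | yellow | sushi | jazz | sedan
  2   | golf | red | pizza | rock | coupe
  3   | chess | purple | tacos | pop | wagon
  4   | tennis | green | curry | classical | van
  5   | soccer | blue | pasta | blues | truck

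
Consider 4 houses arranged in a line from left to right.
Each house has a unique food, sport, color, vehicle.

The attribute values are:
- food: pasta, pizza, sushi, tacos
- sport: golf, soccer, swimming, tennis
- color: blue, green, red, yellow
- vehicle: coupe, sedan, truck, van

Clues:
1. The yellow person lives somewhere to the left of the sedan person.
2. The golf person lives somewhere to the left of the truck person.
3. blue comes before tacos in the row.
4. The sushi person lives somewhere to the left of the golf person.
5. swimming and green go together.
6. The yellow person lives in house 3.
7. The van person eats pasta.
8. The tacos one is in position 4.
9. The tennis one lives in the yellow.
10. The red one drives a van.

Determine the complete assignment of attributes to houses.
Solution:

House | Food | Sport | Color | Vehicle
--------------------------------------
  1   | sushi | soccer | blue | coupe
  2   | pasta | golf | red | van
  3   | pizza | tennis | yellow | truck
  4   | tacos | swimming | green | sedan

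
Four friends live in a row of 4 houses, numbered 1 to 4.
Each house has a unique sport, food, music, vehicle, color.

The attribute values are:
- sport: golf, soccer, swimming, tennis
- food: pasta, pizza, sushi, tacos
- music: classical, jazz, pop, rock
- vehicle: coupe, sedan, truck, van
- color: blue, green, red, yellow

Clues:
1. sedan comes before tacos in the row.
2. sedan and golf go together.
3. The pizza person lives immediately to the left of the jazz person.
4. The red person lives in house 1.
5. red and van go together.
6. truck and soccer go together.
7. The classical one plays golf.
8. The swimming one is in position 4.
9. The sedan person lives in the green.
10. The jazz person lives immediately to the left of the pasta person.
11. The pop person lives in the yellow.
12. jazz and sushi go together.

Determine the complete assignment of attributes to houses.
Solution:

House | Sport | Food | Music | Vehicle | Color
----------------------------------------------
  1   | tennis | pizza | rock | van | red
  2   | soccer | sushi | jazz | truck | blue
  3   | golf | pasta | classical | sedan | green
  4   | swimming | tacos | pop | coupe | yellow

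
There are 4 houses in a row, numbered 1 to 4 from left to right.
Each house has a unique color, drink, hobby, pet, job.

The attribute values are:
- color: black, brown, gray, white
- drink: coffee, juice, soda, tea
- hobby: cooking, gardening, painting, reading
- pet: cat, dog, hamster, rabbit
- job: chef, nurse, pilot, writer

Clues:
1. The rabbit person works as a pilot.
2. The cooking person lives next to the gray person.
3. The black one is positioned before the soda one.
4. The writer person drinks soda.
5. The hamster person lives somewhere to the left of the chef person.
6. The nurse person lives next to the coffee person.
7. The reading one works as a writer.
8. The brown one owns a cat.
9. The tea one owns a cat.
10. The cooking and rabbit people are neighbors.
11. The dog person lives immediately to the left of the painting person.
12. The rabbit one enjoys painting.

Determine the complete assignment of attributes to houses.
Solution:

House | Color | Drink | Hobby | Pet | Job
-----------------------------------------
  1   | black | juice | cooking | dog | nurse
  2   | gray | coffee | painting | rabbit | pilot
  3   | white | soda | reading | hamster | writer
  4   | brown | tea | gardening | cat | chef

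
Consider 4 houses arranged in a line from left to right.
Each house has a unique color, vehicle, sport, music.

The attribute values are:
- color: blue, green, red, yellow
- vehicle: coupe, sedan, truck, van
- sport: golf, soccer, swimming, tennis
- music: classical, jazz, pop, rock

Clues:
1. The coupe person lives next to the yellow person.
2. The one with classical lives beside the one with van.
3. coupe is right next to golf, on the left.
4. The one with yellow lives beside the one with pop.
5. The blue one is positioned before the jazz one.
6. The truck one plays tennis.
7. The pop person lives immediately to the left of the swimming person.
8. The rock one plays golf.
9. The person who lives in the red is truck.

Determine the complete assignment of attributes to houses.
Solution:

House | Color | Vehicle | Sport | Music
---------------------------------------
  1   | blue | coupe | soccer | classical
  2   | yellow | van | golf | rock
  3   | red | truck | tennis | pop
  4   | green | sedan | swimming | jazz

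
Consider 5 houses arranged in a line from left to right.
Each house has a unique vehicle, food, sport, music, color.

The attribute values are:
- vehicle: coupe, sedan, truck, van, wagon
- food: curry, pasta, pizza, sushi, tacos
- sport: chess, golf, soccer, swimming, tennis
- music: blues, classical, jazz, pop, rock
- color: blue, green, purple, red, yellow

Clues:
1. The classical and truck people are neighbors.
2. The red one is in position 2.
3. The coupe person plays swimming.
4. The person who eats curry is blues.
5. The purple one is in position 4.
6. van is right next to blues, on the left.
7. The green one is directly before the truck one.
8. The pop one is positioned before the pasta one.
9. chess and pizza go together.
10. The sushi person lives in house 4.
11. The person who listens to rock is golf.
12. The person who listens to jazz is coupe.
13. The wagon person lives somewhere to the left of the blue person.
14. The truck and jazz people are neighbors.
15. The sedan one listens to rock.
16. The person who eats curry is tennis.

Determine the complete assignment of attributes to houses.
Solution:

House | Vehicle | Food | Sport | Music | Color
----------------------------------------------
  1   | van | pizza | chess | classical | green
  2   | truck | curry | tennis | blues | red
  3   | coupe | tacos | swimming | jazz | yellow
  4   | wagon | sushi | soccer | pop | purple
  5   | sedan | pasta | golf | rock | blue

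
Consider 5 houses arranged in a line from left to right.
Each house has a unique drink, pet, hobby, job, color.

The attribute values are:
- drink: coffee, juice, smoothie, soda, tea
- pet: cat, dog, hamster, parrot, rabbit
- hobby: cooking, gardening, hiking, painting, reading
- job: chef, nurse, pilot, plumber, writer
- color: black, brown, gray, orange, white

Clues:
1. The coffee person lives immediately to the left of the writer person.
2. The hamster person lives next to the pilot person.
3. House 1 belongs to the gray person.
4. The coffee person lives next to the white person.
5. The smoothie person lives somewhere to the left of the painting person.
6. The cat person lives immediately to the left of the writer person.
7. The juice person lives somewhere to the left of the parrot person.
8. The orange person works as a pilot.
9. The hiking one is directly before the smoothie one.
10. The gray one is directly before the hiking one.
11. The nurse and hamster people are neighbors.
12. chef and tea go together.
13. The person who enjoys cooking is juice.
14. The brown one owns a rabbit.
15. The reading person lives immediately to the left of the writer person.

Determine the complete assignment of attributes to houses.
Solution:

House | Drink | Pet | Hobby | Job | Color
-----------------------------------------
  1   | coffee | cat | reading | nurse | gray
  2   | soda | hamster | hiking | writer | white
  3   | smoothie | dog | gardening | pilot | orange
  4   | juice | rabbit | cooking | plumber | brown
  5   | tea | parrot | painting | chef | black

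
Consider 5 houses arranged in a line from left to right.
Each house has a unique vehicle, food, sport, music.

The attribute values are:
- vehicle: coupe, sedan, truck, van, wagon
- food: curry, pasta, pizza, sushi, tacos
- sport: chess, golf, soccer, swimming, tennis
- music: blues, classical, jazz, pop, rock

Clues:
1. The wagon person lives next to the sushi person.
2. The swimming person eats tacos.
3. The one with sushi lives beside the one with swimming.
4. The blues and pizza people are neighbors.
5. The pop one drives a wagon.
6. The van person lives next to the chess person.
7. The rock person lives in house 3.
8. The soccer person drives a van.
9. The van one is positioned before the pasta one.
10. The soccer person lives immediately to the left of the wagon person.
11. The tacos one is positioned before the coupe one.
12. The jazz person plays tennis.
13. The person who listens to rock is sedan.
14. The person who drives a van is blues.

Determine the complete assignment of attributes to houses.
Solution:

House | Vehicle | Food | Sport | Music
--------------------------------------
  1   | van | curry | soccer | blues
  2   | wagon | pizza | chess | pop
  3   | sedan | sushi | golf | rock
  4   | truck | tacos | swimming | classical
  5   | coupe | pasta | tennis | jazz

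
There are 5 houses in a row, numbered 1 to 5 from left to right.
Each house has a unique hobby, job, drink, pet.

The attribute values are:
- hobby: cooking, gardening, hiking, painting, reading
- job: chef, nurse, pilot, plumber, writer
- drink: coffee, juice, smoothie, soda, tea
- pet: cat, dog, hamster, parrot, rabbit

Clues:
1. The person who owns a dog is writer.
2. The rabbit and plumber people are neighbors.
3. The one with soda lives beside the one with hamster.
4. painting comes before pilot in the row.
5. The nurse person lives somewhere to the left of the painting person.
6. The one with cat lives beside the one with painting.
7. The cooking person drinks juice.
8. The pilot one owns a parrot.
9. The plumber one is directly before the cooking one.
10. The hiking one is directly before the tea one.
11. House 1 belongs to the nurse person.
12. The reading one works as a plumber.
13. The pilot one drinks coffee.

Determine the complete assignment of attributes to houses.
Solution:

House | Hobby | Job | Drink | Pet
---------------------------------
  1   | hiking | nurse | soda | rabbit
  2   | reading | plumber | tea | hamster
  3   | cooking | chef | juice | cat
  4   | painting | writer | smoothie | dog
  5   | gardening | pilot | coffee | parrot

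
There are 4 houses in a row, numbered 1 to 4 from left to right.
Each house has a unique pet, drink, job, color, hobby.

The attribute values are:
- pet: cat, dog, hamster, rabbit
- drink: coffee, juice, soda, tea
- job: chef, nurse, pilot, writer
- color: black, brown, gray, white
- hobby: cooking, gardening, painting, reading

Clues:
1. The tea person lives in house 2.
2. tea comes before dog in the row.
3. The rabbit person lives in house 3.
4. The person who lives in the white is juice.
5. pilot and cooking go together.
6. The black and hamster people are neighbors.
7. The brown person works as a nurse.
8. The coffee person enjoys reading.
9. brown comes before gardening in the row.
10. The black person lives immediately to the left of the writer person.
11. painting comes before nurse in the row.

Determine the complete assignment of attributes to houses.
Solution:

House | Pet | Drink | Job | Color | Hobby
-----------------------------------------
  1   | cat | soda | pilot | black | cooking
  2   | hamster | tea | writer | gray | painting
  3   | rabbit | coffee | nurse | brown | reading
  4   | dog | juice | chef | white | gardening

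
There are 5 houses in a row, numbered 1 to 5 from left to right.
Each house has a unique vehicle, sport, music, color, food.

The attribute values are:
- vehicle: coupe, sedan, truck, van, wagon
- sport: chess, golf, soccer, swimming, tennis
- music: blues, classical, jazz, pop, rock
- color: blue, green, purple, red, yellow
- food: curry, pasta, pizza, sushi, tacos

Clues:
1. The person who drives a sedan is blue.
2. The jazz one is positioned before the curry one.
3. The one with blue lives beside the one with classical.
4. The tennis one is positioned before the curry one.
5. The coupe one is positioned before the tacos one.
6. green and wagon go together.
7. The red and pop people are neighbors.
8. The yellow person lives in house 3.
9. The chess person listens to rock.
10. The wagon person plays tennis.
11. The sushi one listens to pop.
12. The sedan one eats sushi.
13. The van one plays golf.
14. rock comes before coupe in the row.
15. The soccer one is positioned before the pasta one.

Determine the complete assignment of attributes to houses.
Solution:

House | Vehicle | Sport | Music | Color | Food
----------------------------------------------
  1   | truck | chess | rock | red | pizza
  2   | sedan | soccer | pop | blue | sushi
  3   | coupe | swimming | classical | yellow | pasta
  4   | wagon | tennis | jazz | green | tacos
  5   | van | golf | blues | purple | curry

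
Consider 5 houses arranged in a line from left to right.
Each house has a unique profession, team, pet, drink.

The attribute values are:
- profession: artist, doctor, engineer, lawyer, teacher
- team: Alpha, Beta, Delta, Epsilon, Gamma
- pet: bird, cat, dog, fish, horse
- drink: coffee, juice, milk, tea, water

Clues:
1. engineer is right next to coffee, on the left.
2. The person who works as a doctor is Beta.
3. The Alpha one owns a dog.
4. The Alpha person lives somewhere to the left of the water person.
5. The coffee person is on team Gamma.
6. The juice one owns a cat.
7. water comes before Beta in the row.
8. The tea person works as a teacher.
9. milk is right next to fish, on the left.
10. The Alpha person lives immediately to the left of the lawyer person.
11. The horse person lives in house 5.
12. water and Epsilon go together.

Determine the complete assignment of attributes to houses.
Solution:

House | Profession | Team | Pet | Drink
---------------------------------------
  1   | engineer | Alpha | dog | milk
  2   | lawyer | Gamma | fish | coffee
  3   | artist | Epsilon | bird | water
  4   | doctor | Beta | cat | juice
  5   | teacher | Delta | horse | tea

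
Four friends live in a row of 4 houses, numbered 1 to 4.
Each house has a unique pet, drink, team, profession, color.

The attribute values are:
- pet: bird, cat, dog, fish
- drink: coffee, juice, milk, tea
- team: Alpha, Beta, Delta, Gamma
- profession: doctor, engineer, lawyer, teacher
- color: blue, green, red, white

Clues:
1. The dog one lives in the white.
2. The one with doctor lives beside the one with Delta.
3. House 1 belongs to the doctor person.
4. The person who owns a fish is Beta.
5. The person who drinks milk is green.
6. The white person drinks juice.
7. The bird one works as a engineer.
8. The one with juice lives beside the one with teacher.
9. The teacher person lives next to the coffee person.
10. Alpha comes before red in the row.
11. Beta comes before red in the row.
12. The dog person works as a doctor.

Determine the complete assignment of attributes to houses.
Solution:

House | Pet | Drink | Team | Profession | Color
-----------------------------------------------
  1   | dog | juice | Alpha | doctor | white
  2   | cat | milk | Delta | teacher | green
  3   | fish | coffee | Beta | lawyer | blue
  4   | bird | tea | Gamma | engineer | red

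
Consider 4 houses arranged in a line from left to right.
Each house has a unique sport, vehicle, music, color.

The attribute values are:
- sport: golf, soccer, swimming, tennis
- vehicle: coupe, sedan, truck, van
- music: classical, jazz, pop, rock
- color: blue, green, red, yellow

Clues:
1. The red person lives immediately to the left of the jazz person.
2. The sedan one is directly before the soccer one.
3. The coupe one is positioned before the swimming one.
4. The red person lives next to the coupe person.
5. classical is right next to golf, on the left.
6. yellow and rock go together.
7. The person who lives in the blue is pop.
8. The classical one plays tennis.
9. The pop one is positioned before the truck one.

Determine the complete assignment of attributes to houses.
Solution:

House | Sport | Vehicle | Music | Color
---------------------------------------
  1   | tennis | van | classical | red
  2   | golf | coupe | jazz | green
  3   | swimming | sedan | pop | blue
  4   | soccer | truck | rock | yellow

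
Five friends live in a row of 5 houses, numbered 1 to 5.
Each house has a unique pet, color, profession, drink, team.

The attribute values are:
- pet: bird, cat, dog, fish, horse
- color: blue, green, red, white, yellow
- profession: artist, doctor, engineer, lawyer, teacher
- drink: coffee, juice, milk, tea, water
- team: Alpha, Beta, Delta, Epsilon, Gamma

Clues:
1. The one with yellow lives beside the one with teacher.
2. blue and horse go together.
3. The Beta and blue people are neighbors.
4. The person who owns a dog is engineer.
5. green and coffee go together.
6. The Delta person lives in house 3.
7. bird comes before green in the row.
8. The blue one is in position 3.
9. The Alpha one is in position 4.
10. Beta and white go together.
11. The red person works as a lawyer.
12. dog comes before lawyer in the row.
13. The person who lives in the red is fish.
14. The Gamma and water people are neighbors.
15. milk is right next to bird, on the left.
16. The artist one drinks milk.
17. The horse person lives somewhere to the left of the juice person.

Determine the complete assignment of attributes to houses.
Solution:

House | Pet | Color | Profession | Drink | Team
-----------------------------------------------
  1   | cat | yellow | artist | milk | Gamma
  2   | bird | white | teacher | water | Beta
  3   | horse | blue | doctor | tea | Delta
  4   | dog | green | engineer | coffee | Alpha
  5   | fish | red | lawyer | juice | Epsilon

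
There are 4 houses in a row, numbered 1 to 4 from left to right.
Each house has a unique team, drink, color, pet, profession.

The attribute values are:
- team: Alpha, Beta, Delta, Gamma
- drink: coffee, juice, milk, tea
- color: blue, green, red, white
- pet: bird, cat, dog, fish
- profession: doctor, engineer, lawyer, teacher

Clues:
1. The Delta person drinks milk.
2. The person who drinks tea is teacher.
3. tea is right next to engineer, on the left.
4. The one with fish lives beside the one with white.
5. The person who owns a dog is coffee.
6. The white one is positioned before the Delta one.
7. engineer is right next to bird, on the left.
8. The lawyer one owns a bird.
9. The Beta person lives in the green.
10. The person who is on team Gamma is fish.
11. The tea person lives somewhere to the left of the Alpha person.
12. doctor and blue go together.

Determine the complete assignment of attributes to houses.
Solution:

House | Team | Drink | Color | Pet | Profession
-----------------------------------------------
  1   | Gamma | tea | red | fish | teacher
  2   | Alpha | coffee | white | dog | engineer
  3   | Beta | juice | green | bird | lawyer
  4   | Delta | milk | blue | cat | doctor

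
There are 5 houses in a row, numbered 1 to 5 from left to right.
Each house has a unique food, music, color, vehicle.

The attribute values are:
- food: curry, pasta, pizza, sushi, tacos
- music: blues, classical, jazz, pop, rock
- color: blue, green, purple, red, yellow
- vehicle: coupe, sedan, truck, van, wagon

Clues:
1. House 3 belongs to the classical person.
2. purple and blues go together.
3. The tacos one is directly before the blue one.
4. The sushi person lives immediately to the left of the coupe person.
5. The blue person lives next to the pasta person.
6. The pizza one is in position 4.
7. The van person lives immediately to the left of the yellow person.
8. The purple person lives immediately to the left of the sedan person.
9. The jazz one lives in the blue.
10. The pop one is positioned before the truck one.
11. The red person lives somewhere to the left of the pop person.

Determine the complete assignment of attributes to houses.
Solution:

House | Food | Music | Color | Vehicle
--------------------------------------
  1   | tacos | blues | purple | wagon
  2   | sushi | jazz | blue | sedan
  3   | pasta | classical | red | coupe
  4   | pizza | pop | green | van
  5   | curry | rock | yellow | truck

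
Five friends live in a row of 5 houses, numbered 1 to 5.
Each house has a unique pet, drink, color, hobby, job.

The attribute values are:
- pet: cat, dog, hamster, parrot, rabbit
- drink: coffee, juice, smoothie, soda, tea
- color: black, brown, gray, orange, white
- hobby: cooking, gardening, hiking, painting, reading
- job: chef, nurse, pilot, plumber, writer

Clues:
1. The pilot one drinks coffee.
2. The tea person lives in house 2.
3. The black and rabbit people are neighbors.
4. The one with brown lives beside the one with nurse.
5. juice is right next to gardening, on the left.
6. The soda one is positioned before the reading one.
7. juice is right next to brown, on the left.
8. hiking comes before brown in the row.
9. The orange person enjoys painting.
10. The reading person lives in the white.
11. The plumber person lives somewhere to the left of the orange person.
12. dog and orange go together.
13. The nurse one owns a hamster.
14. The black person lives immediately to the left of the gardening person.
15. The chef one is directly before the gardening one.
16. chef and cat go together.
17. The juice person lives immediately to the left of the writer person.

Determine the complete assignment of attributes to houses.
Solution:

House | Pet | Drink | Color | Hobby | Job
-----------------------------------------
  1   | cat | juice | black | hiking | chef
  2   | rabbit | tea | brown | gardening | writer
  3   | hamster | soda | gray | cooking | nurse
  4   | parrot | smoothie | white | reading | plumber
  5   | dog | coffee | orange | painting | pilot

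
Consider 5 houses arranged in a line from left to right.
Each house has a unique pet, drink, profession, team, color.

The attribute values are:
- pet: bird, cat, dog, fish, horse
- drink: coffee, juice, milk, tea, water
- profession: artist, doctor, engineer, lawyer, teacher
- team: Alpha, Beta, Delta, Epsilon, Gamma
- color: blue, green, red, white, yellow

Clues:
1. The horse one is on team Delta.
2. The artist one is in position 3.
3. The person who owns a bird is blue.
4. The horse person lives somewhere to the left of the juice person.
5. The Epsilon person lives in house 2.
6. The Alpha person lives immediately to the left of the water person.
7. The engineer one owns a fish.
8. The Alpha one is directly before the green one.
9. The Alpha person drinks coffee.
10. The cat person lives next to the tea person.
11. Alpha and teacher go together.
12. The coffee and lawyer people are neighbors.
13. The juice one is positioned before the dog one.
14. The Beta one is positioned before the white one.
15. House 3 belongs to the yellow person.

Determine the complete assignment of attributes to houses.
Solution:

House | Pet | Drink | Profession | Team | Color
-----------------------------------------------
  1   | bird | coffee | teacher | Alpha | blue
  2   | cat | water | lawyer | Epsilon | green
  3   | horse | tea | artist | Delta | yellow
  4   | fish | juice | engineer | Beta | red
  5   | dog | milk | doctor | Gamma | white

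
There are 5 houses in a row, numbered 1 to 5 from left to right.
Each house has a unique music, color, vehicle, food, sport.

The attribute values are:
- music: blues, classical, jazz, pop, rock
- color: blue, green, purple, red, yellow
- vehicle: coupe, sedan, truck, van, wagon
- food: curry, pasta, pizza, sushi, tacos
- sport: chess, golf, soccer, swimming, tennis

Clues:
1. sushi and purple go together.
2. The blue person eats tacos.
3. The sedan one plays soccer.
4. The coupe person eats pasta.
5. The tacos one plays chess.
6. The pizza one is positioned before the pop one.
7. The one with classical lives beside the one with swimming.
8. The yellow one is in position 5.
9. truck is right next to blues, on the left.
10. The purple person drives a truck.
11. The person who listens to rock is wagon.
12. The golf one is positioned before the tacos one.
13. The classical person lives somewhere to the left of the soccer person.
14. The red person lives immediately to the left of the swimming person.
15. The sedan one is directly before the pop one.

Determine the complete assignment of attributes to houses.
Solution:

House | Music | Color | Vehicle | Food | Sport
----------------------------------------------
  1   | classical | red | coupe | pasta | golf
  2   | jazz | purple | truck | sushi | swimming
  3   | blues | green | sedan | pizza | soccer
  4   | pop | blue | van | tacos | chess
  5   | rock | yellow | wagon | curry | tennis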